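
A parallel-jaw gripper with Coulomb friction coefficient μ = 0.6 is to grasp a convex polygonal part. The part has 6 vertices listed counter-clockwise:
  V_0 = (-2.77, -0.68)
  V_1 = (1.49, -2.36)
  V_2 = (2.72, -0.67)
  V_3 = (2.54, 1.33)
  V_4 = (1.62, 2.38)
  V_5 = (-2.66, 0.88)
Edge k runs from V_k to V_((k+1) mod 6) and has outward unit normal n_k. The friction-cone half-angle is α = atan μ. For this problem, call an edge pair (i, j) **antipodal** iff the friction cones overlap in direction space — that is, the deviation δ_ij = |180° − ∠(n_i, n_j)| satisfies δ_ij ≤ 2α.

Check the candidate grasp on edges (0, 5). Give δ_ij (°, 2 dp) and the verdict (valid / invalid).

α = atan 0.6 = 30.96°;  2α = 61.93°
edge 0: e_0 = (+4.26, -1.68);  n_0 = (-0.3669, -0.9303)
edge 5: e_5 = (-0.11, -1.56);  n_5 = (-0.9975, +0.0703)
∠(n_0, n_5) = 72.51°
δ = |180° − 72.51°| = 107.49°
107.49° > 2α = 61.93°  →  invalid

δ = 107.49°, invalid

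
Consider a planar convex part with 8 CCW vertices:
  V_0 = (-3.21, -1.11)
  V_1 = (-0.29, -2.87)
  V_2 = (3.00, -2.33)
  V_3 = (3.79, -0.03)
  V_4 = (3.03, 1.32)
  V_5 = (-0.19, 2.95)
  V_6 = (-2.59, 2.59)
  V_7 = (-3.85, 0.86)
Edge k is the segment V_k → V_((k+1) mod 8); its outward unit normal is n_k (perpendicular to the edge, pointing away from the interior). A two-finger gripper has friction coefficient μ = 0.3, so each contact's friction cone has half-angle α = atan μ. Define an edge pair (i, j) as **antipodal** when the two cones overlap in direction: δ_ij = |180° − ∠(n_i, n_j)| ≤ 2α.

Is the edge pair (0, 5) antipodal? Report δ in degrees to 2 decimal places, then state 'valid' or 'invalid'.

α = atan 0.3 = 16.70°;  2α = 33.40°
edge 0: e_0 = (+2.92, -1.76);  n_0 = (-0.5162, -0.8565)
edge 5: e_5 = (-2.40, -0.36);  n_5 = (-0.1483, +0.9889)
∠(n_0, n_5) = 140.39°
δ = |180° − 140.39°| = 39.61°
39.61° > 2α = 33.40°  →  invalid

δ = 39.61°, invalid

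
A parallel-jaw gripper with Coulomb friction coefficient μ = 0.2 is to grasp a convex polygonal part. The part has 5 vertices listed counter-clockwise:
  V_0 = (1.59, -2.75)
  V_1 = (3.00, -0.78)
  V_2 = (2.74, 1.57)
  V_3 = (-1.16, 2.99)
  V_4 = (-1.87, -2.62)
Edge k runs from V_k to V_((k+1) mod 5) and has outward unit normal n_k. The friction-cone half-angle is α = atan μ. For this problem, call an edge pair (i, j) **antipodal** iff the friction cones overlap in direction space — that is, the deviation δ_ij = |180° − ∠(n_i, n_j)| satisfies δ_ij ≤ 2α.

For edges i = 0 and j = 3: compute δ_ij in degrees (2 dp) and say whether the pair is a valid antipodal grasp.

δ = 28.38°, invalid

α = atan 0.2 = 11.31°;  2α = 22.62°
edge 0: e_0 = (+1.41, +1.97);  n_0 = (+0.8132, -0.5820)
edge 3: e_3 = (-0.71, -5.61);  n_3 = (-0.9921, +0.1256)
∠(n_0, n_3) = 151.62°
δ = |180° − 151.62°| = 28.38°
28.38° > 2α = 22.62°  →  invalid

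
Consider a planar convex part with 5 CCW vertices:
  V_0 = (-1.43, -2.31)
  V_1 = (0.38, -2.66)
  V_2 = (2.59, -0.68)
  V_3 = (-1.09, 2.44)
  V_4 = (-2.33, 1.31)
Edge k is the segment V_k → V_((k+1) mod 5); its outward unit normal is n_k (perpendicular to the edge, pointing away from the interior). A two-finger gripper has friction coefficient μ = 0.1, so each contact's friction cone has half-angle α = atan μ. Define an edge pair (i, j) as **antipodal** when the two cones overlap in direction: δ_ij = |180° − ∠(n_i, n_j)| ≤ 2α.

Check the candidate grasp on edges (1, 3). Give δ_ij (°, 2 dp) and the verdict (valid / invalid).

δ = 0.48°, valid

α = atan 0.1 = 5.71°;  2α = 11.42°
edge 1: e_1 = (+2.21, +1.98);  n_1 = (+0.6673, -0.7448)
edge 3: e_3 = (-1.24, -1.13);  n_3 = (-0.6736, +0.7391)
∠(n_1, n_3) = 179.52°
δ = |180° − 179.52°| = 0.48°
0.48° ≤ 2α = 11.42°  →  valid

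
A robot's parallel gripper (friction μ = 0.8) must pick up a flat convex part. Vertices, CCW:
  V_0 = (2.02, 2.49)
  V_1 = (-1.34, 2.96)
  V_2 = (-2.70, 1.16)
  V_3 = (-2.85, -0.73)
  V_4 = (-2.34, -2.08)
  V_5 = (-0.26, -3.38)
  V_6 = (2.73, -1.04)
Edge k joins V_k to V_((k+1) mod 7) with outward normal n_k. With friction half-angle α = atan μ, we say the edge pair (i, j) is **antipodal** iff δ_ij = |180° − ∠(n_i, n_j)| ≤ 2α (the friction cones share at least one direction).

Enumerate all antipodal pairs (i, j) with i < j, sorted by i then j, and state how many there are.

count = 10; pairs: (0,3), (0,4), (0,5), (1,5), (1,6), (2,5), (2,6), (3,5), (3,6), (4,6)

α = atan 0.8 = 38.66°;  2α = 77.32°
n_0 = (+0.1385, +0.9904)
n_1 = (-0.7979, +0.6028)
n_2 = (-0.9969, +0.0791)
n_3 = (-0.9355, -0.3534)
n_4 = (-0.5300, -0.8480)
n_5 = (+0.6163, -0.7875)
n_6 = (+0.9804, +0.1972)
  (0,1): δ = 119.11°  ·
  (0,2): δ = 86.57°  ·
  (0,3): δ = 61.34°  ✓
  (0,4): δ = 24.04°  ✓
  (0,5): δ = 46.01°  ✓
  (0,6): δ = 109.34°  ·
  (1,2): δ = 147.46°  ·
  (1,3): δ = 122.23°  ·
  (1,4): δ = 84.93°  ·
  (1,5): δ = 14.88°  ✓
  (1,6): δ = 48.45°  ✓
  (2,3): δ = 154.77°  ·
  (2,4): δ = 117.47°  ·
  (2,5): δ = 47.42°  ✓
  (2,6): δ = 15.91°  ✓
  (3,4): δ = 142.70°  ·
  (3,5): δ = 72.65°  ✓
  (3,6): δ = 9.32°  ✓
  (4,5): δ = 109.95°  ·
  (4,6): δ = 46.62°  ✓
  (5,6): δ = 116.67°  ·
antipodal pairs: 10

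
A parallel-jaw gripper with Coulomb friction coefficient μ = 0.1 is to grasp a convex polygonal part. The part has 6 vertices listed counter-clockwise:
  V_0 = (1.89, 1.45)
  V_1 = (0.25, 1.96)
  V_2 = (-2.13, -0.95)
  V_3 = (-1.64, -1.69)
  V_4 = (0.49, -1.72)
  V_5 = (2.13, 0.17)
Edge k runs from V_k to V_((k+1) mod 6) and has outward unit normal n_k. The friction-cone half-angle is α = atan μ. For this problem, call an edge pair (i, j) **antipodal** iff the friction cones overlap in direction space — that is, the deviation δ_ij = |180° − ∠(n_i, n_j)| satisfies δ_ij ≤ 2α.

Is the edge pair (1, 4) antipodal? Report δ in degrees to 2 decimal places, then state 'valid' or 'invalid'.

δ = 1.67°, valid

α = atan 0.1 = 5.71°;  2α = 11.42°
edge 1: e_1 = (-2.38, -2.91);  n_1 = (-0.7741, +0.6331)
edge 4: e_4 = (+1.64, +1.89);  n_4 = (+0.7553, -0.6554)
∠(n_1, n_4) = 178.33°
δ = |180° − 178.33°| = 1.67°
1.67° ≤ 2α = 11.42°  →  valid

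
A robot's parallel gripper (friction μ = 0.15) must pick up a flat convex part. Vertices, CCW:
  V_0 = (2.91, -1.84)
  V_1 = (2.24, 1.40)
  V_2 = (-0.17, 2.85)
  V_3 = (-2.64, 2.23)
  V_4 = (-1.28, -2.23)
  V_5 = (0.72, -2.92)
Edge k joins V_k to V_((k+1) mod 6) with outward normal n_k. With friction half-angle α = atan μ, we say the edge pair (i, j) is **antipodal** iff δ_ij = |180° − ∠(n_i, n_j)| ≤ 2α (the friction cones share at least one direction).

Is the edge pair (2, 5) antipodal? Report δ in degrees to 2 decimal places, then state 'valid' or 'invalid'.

α = atan 0.15 = 8.53°;  2α = 17.06°
edge 2: e_2 = (-2.47, -0.62);  n_2 = (-0.2435, +0.9699)
edge 5: e_5 = (+2.19, +1.08);  n_5 = (+0.4423, -0.8969)
∠(n_2, n_5) = 167.84°
δ = |180° − 167.84°| = 12.16°
12.16° ≤ 2α = 17.06°  →  valid

δ = 12.16°, valid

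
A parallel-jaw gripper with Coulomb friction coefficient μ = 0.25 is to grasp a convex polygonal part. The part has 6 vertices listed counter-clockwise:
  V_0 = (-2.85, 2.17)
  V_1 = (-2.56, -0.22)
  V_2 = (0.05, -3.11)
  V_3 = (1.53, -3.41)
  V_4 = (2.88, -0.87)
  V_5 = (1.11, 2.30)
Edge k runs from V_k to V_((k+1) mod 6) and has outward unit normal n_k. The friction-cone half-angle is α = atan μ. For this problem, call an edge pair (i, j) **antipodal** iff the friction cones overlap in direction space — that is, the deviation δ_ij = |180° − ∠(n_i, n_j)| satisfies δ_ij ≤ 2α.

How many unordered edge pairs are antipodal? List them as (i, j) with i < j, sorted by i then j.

α = atan 0.25 = 14.04°;  2α = 28.07°
n_0 = (-0.9927, -0.1205)
n_1 = (-0.7421, -0.6702)
n_2 = (-0.1987, -0.9801)
n_3 = (+0.8830, -0.4693)
n_4 = (+0.8731, +0.4875)
n_5 = (-0.0328, +0.9995)
  (0,1): δ = 144.83°  ·
  (0,2): δ = 108.38°  ·
  (0,3): δ = 34.91°  ·
  (0,4): δ = 22.26°  ✓
  (0,5): δ = 84.96°  ·
  (1,2): δ = 143.54°  ·
  (1,3): δ = 70.08°  ·
  (1,4): δ = 12.91°  ✓
  (1,5): δ = 49.79°  ·
  (2,3): δ = 106.53°  ·
  (2,4): δ = 49.36°  ·
  (2,5): δ = 13.34°  ✓
  (3,4): δ = 122.83°  ·
  (3,5): δ = 60.13°  ·
  (4,5): δ = 117.30°  ·
antipodal pairs: 3

count = 3; pairs: (0,4), (1,4), (2,5)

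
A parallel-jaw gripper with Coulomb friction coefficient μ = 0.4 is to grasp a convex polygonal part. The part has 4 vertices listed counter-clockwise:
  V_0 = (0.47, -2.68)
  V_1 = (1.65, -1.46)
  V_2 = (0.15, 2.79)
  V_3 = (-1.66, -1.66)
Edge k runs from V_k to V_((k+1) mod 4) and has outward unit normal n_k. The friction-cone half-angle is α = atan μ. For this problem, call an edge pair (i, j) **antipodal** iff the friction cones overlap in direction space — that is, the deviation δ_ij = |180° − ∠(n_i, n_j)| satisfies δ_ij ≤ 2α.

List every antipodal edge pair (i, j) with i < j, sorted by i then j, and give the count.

count = 2; pairs: (0,2), (1,2)

α = atan 0.4 = 21.80°;  2α = 43.60°
n_0 = (+0.7188, -0.6952)
n_1 = (+0.9430, +0.3328)
n_2 = (-0.9263, +0.3768)
n_3 = (-0.4319, -0.9019)
  (0,1): δ = 116.51°  ·
  (0,2): δ = 21.91°  ✓
  (0,3): δ = 108.46°  ·
  (1,2): δ = 41.57°  ✓
  (1,3): δ = 44.97°  ·
  (2,3): δ = 93.45°  ·
antipodal pairs: 2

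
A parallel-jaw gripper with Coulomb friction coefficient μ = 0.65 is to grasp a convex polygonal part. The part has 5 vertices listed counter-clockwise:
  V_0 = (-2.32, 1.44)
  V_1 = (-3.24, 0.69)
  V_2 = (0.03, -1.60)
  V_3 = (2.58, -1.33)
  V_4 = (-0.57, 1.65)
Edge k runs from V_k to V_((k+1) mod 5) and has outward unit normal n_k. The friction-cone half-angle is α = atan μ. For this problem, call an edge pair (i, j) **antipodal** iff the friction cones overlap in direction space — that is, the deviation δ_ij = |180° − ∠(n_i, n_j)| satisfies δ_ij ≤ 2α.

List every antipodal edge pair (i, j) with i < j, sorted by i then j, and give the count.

count = 5; pairs: (0,2), (1,3), (1,4), (2,3), (2,4)

α = atan 0.65 = 33.02°;  2α = 66.05°
n_0 = (-0.6319, +0.7751)
n_1 = (-0.5736, -0.8191)
n_2 = (+0.1053, -0.9944)
n_3 = (+0.6872, +0.7264)
n_4 = (-0.1191, +0.9929)
  (0,1): δ = 74.19°  ·
  (0,2): δ = 33.14°  ✓
  (0,3): δ = 97.40°  ·
  (0,4): δ = 147.66°  ·
  (1,2): δ = 138.95°  ·
  (1,3): δ = 8.41°  ✓
  (1,4): δ = 41.85°  ✓
  (2,3): δ = 49.46°  ✓
  (2,4): δ = 0.80°  ✓
  (3,4): δ = 129.75°  ·
antipodal pairs: 5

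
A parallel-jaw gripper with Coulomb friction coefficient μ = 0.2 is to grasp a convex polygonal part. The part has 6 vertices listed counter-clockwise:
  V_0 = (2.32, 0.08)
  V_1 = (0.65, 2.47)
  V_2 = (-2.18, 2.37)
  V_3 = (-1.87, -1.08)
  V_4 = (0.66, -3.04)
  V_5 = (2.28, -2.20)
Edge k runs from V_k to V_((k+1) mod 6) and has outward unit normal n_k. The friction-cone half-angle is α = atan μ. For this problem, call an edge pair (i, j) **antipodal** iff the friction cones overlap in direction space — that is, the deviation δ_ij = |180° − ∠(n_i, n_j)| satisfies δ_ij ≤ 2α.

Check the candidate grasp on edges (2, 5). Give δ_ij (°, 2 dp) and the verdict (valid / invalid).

δ = 6.14°, valid

α = atan 0.2 = 11.31°;  2α = 22.62°
edge 2: e_2 = (+0.31, -3.45);  n_2 = (-0.9960, -0.0895)
edge 5: e_5 = (+0.04, +2.28);  n_5 = (+0.9998, -0.0175)
∠(n_2, n_5) = 173.86°
δ = |180° − 173.86°| = 6.14°
6.14° ≤ 2α = 22.62°  →  valid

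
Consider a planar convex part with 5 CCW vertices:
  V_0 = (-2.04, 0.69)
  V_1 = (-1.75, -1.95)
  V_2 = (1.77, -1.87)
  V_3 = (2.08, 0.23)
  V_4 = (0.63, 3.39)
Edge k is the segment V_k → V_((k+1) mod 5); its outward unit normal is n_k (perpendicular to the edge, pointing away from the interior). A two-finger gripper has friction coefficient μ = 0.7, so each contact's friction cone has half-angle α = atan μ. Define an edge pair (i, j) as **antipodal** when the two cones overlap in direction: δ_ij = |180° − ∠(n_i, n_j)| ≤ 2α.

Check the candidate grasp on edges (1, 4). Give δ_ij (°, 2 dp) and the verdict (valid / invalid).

δ = 44.02°, valid

α = atan 0.7 = 34.99°;  2α = 69.98°
edge 1: e_1 = (+3.52, +0.08);  n_1 = (+0.0227, -0.9997)
edge 4: e_4 = (-2.67, -2.70);  n_4 = (-0.7110, +0.7031)
∠(n_1, n_4) = 135.98°
δ = |180° − 135.98°| = 44.02°
44.02° ≤ 2α = 69.98°  →  valid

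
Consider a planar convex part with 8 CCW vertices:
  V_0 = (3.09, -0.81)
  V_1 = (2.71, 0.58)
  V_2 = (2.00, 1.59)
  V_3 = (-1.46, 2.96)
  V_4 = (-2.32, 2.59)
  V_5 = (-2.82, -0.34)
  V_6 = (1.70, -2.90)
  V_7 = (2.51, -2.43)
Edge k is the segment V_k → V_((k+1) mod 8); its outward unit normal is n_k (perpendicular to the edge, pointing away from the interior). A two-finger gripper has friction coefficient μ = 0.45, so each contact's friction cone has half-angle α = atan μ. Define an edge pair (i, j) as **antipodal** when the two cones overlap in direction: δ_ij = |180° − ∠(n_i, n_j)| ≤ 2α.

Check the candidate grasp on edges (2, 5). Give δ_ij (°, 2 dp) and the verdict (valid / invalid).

α = atan 0.45 = 24.23°;  2α = 48.46°
edge 2: e_2 = (-3.46, +1.37);  n_2 = (+0.3681, +0.9298)
edge 5: e_5 = (+4.52, -2.56);  n_5 = (-0.4928, -0.8701)
∠(n_2, n_5) = 172.08°
δ = |180° − 172.08°| = 7.92°
7.92° ≤ 2α = 48.46°  →  valid

δ = 7.92°, valid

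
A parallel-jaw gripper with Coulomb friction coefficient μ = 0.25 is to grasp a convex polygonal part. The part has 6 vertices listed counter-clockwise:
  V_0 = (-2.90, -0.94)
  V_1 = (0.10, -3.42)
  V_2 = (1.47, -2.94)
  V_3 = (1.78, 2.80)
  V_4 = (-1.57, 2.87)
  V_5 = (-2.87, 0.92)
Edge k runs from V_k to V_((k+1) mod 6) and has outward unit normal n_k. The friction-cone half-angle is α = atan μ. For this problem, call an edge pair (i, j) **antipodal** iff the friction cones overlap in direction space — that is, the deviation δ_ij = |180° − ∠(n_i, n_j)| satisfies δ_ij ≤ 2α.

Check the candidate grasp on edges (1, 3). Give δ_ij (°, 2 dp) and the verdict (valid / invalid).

δ = 20.51°, valid

α = atan 0.25 = 14.04°;  2α = 28.07°
edge 1: e_1 = (+1.37, +0.48);  n_1 = (+0.3307, -0.9438)
edge 3: e_3 = (-3.35, +0.07);  n_3 = (+0.0209, +0.9998)
∠(n_1, n_3) = 159.49°
δ = |180° − 159.49°| = 20.51°
20.51° ≤ 2α = 28.07°  →  valid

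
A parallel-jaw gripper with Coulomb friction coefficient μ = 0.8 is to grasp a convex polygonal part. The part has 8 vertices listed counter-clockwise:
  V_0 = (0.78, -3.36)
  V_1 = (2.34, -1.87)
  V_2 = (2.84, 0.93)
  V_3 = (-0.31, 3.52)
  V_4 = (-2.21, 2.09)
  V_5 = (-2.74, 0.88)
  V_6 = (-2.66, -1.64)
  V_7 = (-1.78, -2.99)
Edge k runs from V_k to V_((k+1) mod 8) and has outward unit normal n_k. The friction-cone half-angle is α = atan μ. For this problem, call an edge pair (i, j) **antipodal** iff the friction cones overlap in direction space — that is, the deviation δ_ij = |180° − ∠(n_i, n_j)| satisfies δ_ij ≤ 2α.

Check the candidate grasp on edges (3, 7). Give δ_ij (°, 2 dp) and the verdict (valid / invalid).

α = atan 0.8 = 38.66°;  2α = 77.32°
edge 3: e_3 = (-1.90, -1.43);  n_3 = (-0.6013, +0.7990)
edge 7: e_7 = (+2.56, -0.37);  n_7 = (-0.1430, -0.9897)
∠(n_3, n_7) = 134.81°
δ = |180° − 134.81°| = 45.19°
45.19° ≤ 2α = 77.32°  →  valid

δ = 45.19°, valid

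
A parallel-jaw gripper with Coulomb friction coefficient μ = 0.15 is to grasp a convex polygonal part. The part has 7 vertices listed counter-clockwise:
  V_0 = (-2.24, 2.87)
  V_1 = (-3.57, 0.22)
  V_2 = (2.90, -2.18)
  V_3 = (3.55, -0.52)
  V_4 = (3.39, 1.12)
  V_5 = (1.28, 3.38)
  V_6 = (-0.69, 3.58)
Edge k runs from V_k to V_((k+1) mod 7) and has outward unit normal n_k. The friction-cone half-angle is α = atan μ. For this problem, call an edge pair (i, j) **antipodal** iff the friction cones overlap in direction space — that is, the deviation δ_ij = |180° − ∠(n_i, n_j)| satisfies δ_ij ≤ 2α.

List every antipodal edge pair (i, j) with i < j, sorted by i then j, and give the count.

count = 2; pairs: (0,2), (1,5)

α = atan 0.15 = 8.53°;  2α = 17.06°
n_0 = (-0.8938, +0.4486)
n_1 = (-0.3478, -0.9376)
n_2 = (+0.9312, -0.3646)
n_3 = (+0.9953, +0.0971)
n_4 = (+0.7309, +0.6824)
n_5 = (+0.1010, +0.9949)
n_6 = (-0.4165, +0.9092)
  (0,1): δ = 83.70°  ·
  (0,2): δ = 5.27°  ✓
  (0,3): δ = 32.22°  ·
  (0,4): δ = 69.69°  ·
  (0,5): δ = 110.85°  ·
  (0,6): δ = 141.26°  ·
  (1,2): δ = 91.03°  ·
  (1,3): δ = 64.08°  ·
  (1,4): δ = 26.61°  ·
  (1,5): δ = 14.56°  ✓
  (1,6): δ = 44.96°  ·
  (2,3): δ = 153.04°  ·
  (2,4): δ = 115.58°  ·
  (2,5): δ = 74.41°  ·
  (2,6): δ = 44.01°  ·
  (3,4): δ = 142.54°  ·
  (3,5): δ = 101.37°  ·
  (3,6): δ = 70.96°  ·
  (4,5): δ = 138.83°  ·
  (4,6): δ = 108.42°  ·
  (5,6): δ = 149.59°  ·
antipodal pairs: 2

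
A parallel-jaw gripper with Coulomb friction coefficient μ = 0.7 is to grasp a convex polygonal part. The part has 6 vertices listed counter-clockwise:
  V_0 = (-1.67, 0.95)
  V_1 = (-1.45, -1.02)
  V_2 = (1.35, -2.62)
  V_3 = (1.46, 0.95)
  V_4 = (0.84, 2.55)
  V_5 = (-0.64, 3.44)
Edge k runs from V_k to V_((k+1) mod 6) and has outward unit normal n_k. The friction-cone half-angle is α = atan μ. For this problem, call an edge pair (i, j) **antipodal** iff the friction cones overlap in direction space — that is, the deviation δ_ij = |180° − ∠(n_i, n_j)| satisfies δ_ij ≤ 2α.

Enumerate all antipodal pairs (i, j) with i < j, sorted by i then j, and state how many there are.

α = atan 0.7 = 34.99°;  2α = 69.98°
n_0 = (-0.9938, -0.1110)
n_1 = (-0.4961, -0.8682)
n_2 = (+0.9995, -0.0308)
n_3 = (+0.9324, +0.3613)
n_4 = (+0.5153, +0.8570)
n_5 = (-0.9241, +0.3822)
  (0,1): δ = 126.12°  ·
  (0,2): δ = 8.14°  ✓
  (0,3): δ = 14.81°  ✓
  (0,4): δ = 52.61°  ✓
  (0,5): δ = 151.16°  ·
  (1,2): δ = 62.02°  ✓
  (1,3): δ = 39.07°  ✓
  (1,4): δ = 1.28°  ✓
  (1,5): δ = 97.27°  ·
  (2,3): δ = 157.05°  ·
  (2,4): δ = 119.26°  ·
  (2,5): δ = 20.71°  ✓
  (3,4): δ = 142.20°  ·
  (3,5): δ = 43.65°  ✓
  (4,5): δ = 81.45°  ·
antipodal pairs: 8

count = 8; pairs: (0,2), (0,3), (0,4), (1,2), (1,3), (1,4), (2,5), (3,5)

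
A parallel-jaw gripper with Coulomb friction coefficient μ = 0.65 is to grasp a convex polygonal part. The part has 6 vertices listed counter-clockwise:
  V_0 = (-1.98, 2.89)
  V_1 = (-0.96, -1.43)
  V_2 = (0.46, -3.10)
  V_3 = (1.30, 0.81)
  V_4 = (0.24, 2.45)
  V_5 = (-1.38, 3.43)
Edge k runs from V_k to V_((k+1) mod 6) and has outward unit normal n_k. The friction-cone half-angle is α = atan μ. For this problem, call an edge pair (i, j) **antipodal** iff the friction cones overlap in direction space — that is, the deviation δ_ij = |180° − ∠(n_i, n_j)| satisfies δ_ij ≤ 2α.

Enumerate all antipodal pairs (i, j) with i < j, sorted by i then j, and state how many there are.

α = atan 0.65 = 33.02°;  2α = 66.05°
n_0 = (-0.9732, -0.2298)
n_1 = (-0.7618, -0.6478)
n_2 = (+0.9777, -0.2100)
n_3 = (+0.8398, +0.5428)
n_4 = (+0.5176, +0.8556)
n_5 = (-0.6690, +0.7433)
  (0,1): δ = 152.91°  ·
  (0,2): δ = 25.41°  ✓
  (0,3): δ = 19.59°  ✓
  (0,4): δ = 45.54°  ✓
  (0,5): δ = 118.70°  ·
  (1,2): δ = 52.50°  ✓
  (1,3): δ = 7.50°  ✓
  (1,4): δ = 18.45°  ✓
  (1,5): δ = 91.61°  ·
  (2,3): δ = 135.00°  ·
  (2,4): δ = 109.05°  ·
  (2,5): δ = 35.89°  ✓
  (3,4): δ = 154.05°  ·
  (3,5): δ = 80.89°  ·
  (4,5): δ = 106.84°  ·
antipodal pairs: 7

count = 7; pairs: (0,2), (0,3), (0,4), (1,2), (1,3), (1,4), (2,5)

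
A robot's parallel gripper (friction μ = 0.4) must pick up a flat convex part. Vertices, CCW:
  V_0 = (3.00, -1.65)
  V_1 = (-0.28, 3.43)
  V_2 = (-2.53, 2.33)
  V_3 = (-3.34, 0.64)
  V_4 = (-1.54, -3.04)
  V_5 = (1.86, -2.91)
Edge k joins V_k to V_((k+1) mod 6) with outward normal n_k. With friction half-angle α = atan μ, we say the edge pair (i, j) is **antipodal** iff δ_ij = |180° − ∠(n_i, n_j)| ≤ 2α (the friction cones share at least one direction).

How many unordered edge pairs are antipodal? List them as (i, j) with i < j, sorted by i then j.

α = atan 0.4 = 21.80°;  2α = 43.60°
n_0 = (+0.8401, +0.5424)
n_1 = (-0.4392, +0.8984)
n_2 = (-0.9018, +0.4322)
n_3 = (-0.8983, -0.4394)
n_4 = (+0.0382, -0.9993)
n_5 = (+0.7415, -0.6709)
  (0,1): δ = 96.80°  ·
  (0,2): δ = 58.46°  ·
  (0,3): δ = 6.78°  ✓
  (0,4): δ = 59.34°  ·
  (0,5): δ = 105.01°  ·
  (1,2): δ = 141.66°  ·
  (1,3): δ = 89.99°  ·
  (1,4): δ = 23.86°  ✓
  (1,5): δ = 21.81°  ✓
  (2,3): δ = 128.33°  ·
  (2,4): δ = 62.20°  ·
  (2,5): δ = 16.53°  ✓
  (3,4): δ = 113.88°  ·
  (3,5): δ = 68.20°  ·
  (4,5): δ = 134.33°  ·
antipodal pairs: 4

count = 4; pairs: (0,3), (1,4), (1,5), (2,5)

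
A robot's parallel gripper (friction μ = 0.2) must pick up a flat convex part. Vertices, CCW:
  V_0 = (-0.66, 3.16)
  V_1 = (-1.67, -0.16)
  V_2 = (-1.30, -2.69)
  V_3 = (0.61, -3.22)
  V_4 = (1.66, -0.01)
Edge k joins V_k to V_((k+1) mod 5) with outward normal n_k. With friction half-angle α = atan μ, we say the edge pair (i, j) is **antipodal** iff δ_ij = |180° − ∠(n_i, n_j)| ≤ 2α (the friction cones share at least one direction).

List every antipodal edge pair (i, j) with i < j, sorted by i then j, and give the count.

α = atan 0.2 = 11.31°;  2α = 22.62°
n_0 = (-0.9567, +0.2910)
n_1 = (-0.9895, -0.1447)
n_2 = (-0.2674, -0.9636)
n_3 = (+0.9504, -0.3109)
n_4 = (+0.8070, +0.5906)
  (0,1): δ = 154.76°  ·
  (0,2): δ = 88.59°  ·
  (0,3): δ = 1.19°  ✓
  (0,4): δ = 53.12°  ·
  (1,2): δ = 113.83°  ·
  (1,3): δ = 26.43°  ·
  (1,4): δ = 27.88°  ·
  (2,3): δ = 92.60°  ·
  (2,4): δ = 38.29°  ·
  (3,4): δ = 125.69°  ·
antipodal pairs: 1

count = 1; pairs: (0,3)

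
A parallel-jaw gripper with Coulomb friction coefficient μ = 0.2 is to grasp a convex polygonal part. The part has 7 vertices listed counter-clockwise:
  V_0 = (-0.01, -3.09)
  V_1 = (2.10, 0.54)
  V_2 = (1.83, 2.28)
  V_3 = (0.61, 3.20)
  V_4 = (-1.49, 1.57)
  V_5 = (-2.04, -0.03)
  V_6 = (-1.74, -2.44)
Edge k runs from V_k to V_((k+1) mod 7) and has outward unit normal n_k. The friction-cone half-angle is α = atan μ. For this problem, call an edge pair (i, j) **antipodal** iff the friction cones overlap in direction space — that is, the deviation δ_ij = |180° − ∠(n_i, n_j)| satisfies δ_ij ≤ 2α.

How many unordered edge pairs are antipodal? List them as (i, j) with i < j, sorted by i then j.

count = 4; pairs: (0,3), (0,4), (1,5), (2,6)

α = atan 0.2 = 11.31°;  2α = 22.62°
n_0 = (+0.8646, -0.5025)
n_1 = (+0.9882, +0.1533)
n_2 = (+0.6021, +0.7984)
n_3 = (-0.6132, +0.7900)
n_4 = (-0.9457, +0.3251)
n_5 = (-0.9923, -0.1235)
n_6 = (-0.3517, -0.9361)
  (0,1): δ = 141.01°  ·
  (0,2): δ = 96.85°  ·
  (0,3): δ = 22.01°  ✓
  (0,4): δ = 11.20°  ✓
  (0,5): δ = 37.26°  ·
  (0,6): δ = 99.58°  ·
  (1,2): δ = 135.84°  ·
  (1,3): δ = 61.00°  ·
  (1,4): δ = 27.79°  ·
  (1,5): δ = 1.72°  ✓
  (1,6): δ = 60.59°  ·
  (2,3): δ = 105.16°  ·
  (2,4): δ = 71.95°  ·
  (2,5): δ = 45.88°  ·
  (2,6): δ = 16.43°  ✓
  (3,4): δ = 146.79°  ·
  (3,5): δ = 120.72°  ·
  (3,6): δ = 58.41°  ·
  (4,5): δ = 153.93°  ·
  (4,6): δ = 91.62°  ·
  (5,6): δ = 117.69°  ·
antipodal pairs: 4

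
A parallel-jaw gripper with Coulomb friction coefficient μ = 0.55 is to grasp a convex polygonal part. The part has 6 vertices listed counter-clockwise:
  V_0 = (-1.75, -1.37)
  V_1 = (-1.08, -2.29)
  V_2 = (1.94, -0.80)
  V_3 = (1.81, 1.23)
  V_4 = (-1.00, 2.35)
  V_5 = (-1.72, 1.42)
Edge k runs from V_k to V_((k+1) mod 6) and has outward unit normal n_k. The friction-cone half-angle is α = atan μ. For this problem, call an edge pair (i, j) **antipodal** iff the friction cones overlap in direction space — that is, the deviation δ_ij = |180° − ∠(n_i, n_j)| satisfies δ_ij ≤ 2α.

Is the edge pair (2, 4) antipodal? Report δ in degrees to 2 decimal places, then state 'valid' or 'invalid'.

α = atan 0.55 = 28.81°;  2α = 57.62°
edge 2: e_2 = (-0.13, +2.03);  n_2 = (+0.9980, +0.0639)
edge 4: e_4 = (-0.72, -0.93);  n_4 = (-0.7907, +0.6122)
∠(n_2, n_4) = 138.59°
δ = |180° − 138.59°| = 41.41°
41.41° ≤ 2α = 57.62°  →  valid

δ = 41.41°, valid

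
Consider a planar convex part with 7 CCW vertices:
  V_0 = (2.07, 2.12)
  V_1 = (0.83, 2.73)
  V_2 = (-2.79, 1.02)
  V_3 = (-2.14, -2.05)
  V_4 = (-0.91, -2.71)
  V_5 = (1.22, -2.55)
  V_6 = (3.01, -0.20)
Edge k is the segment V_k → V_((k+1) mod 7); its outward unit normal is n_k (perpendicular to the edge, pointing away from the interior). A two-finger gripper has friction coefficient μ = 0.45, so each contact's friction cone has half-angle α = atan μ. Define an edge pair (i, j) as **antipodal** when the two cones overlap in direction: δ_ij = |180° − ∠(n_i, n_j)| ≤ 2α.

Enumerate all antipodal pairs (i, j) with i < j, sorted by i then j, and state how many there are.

count = 6; pairs: (0,3), (0,4), (1,4), (1,5), (2,6), (3,6)

α = atan 0.45 = 24.23°;  2α = 48.46°
n_0 = (+0.4414, +0.8973)
n_1 = (-0.4271, +0.9042)
n_2 = (-0.9783, -0.2071)
n_3 = (-0.4728, -0.8812)
n_4 = (+0.0749, -0.9972)
n_5 = (+0.7955, -0.6059)
n_6 = (+0.9268, +0.3755)
  (0,1): δ = 128.52°  ·
  (0,2): δ = 51.85°  ·
  (0,3): δ = 2.02°  ✓
  (0,4): δ = 30.49°  ✓
  (0,5): δ = 78.90°  ·
  (0,6): δ = 138.25°  ·
  (1,2): δ = 103.33°  ·
  (1,3): δ = 53.50°  ·
  (1,4): δ = 20.99°  ✓
  (1,5): δ = 27.42°  ✓
  (1,6): δ = 86.77°  ·
  (2,3): δ = 130.17°  ·
  (2,4): δ = 97.66°  ·
  (2,5): δ = 49.25°  ·
  (2,6): δ = 10.10°  ✓
  (3,4): δ = 147.49°  ·
  (3,5): δ = 99.08°  ·
  (3,6): δ = 39.73°  ✓
  (4,5): δ = 131.59°  ·
  (4,6): δ = 72.24°  ·
  (5,6): δ = 120.65°  ·
antipodal pairs: 6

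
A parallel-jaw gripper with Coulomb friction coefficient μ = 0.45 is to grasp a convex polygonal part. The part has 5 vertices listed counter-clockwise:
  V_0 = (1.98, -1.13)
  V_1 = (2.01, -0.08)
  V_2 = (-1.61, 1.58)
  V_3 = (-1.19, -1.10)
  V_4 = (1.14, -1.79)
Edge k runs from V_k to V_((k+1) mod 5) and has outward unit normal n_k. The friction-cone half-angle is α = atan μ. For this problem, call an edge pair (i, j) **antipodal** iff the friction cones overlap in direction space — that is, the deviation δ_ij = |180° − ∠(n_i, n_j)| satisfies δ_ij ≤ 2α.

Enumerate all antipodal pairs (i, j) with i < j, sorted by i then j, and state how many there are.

α = atan 0.45 = 24.23°;  2α = 48.46°
n_0 = (+0.9996, -0.0286)
n_1 = (+0.4168, +0.9090)
n_2 = (-0.9879, -0.1548)
n_3 = (-0.2839, -0.9588)
n_4 = (+0.6178, -0.7863)
  (0,1): δ = 113.00°  ·
  (0,2): δ = 10.54°  ✓
  (0,3): δ = 75.14°  ·
  (0,4): δ = 129.79°  ·
  (1,2): δ = 56.46°  ·
  (1,3): δ = 8.14°  ✓
  (1,4): δ = 62.79°  ·
  (2,3): δ = 115.40°  ·
  (2,4): δ = 60.75°  ·
  (3,4): δ = 125.35°  ·
antipodal pairs: 2

count = 2; pairs: (0,2), (1,3)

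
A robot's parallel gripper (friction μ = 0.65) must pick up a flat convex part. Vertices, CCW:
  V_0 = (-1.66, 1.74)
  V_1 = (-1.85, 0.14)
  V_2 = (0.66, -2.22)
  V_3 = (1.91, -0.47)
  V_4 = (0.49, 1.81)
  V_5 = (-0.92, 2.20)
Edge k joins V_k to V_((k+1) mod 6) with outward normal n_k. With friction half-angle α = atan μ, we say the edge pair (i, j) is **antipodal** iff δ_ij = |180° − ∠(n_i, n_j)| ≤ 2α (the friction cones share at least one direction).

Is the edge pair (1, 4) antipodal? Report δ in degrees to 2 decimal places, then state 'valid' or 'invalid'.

α = atan 0.65 = 33.02°;  2α = 66.05°
edge 1: e_1 = (+2.51, -2.36);  n_1 = (-0.6850, -0.7285)
edge 4: e_4 = (-1.41, +0.39);  n_4 = (+0.2666, +0.9638)
∠(n_1, n_4) = 152.23°
δ = |180° − 152.23°| = 27.77°
27.77° ≤ 2α = 66.05°  →  valid

δ = 27.77°, valid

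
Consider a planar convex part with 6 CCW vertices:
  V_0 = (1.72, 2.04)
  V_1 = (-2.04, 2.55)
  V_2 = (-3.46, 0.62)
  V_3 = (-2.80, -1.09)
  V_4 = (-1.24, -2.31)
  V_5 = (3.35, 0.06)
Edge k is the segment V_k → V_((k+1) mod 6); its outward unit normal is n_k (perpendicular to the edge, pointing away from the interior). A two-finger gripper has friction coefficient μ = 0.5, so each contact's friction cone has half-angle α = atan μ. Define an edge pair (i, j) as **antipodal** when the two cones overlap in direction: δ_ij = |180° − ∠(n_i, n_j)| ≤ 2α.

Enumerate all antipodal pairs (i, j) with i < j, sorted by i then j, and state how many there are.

count = 5; pairs: (0,3), (0,4), (1,4), (2,5), (3,5)

α = atan 0.5 = 26.57°;  2α = 53.13°
n_0 = (+0.1344, +0.9909)
n_1 = (-0.8055, +0.5926)
n_2 = (-0.9329, -0.3601)
n_3 = (-0.6160, -0.7877)
n_4 = (+0.4588, -0.8885)
n_5 = (+0.7720, +0.6356)
  (0,1): δ = 118.62°  ·
  (0,2): δ = 61.17°  ·
  (0,3): δ = 30.30°  ✓
  (0,4): δ = 35.03°  ✓
  (0,5): δ = 137.19°  ·
  (1,2): δ = 122.55°  ·
  (1,3): δ = 91.68°  ·
  (1,4): δ = 26.35°  ✓
  (1,5): δ = 75.81°  ·
  (2,3): δ = 149.13°  ·
  (2,4): δ = 83.80°  ·
  (2,5): δ = 18.36°  ✓
  (3,4): δ = 114.66°  ·
  (3,5): δ = 12.51°  ✓
  (4,5): δ = 77.85°  ·
antipodal pairs: 5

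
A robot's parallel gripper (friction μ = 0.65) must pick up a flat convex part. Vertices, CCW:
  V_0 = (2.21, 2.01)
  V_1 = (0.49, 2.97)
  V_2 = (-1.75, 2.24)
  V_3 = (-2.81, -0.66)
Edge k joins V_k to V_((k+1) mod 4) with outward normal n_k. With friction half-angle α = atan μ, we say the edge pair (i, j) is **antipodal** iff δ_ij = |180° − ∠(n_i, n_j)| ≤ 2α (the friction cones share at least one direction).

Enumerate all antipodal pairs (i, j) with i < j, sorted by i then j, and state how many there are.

count = 3; pairs: (0,3), (1,3), (2,3)

α = atan 0.65 = 33.02°;  2α = 66.05°
n_0 = (+0.4874, +0.8732)
n_1 = (-0.3099, +0.9508)
n_2 = (-0.9392, +0.3433)
n_3 = (+0.4696, -0.8829)
  (0,1): δ = 132.78°  ·
  (0,2): δ = 80.91°  ·
  (0,3): δ = 57.17°  ✓
  (1,2): δ = 128.13°  ·
  (1,3): δ = 9.96°  ✓
  (2,3): δ = 41.91°  ✓
antipodal pairs: 3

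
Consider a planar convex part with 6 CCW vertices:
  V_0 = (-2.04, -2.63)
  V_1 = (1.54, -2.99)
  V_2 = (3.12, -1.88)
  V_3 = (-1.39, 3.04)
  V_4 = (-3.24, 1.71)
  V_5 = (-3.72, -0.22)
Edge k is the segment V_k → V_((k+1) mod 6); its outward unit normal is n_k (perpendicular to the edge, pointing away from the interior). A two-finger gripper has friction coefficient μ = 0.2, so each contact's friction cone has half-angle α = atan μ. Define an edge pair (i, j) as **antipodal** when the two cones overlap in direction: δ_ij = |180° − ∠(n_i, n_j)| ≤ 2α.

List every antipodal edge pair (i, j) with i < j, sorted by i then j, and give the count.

α = atan 0.2 = 11.31°;  2α = 22.62°
n_0 = (-0.1001, -0.9950)
n_1 = (+0.5749, -0.8183)
n_2 = (+0.7372, +0.6757)
n_3 = (-0.5837, +0.8120)
n_4 = (-0.9704, +0.2414)
n_5 = (-0.8203, -0.5719)
  (0,1): δ = 139.17°  ·
  (0,2): δ = 41.75°  ·
  (0,3): δ = 41.46°  ·
  (0,4): δ = 81.78°  ·
  (0,5): δ = 130.62°  ·
  (1,2): δ = 82.58°  ·
  (1,3): δ = 0.62°  ✓
  (1,4): δ = 40.94°  ·
  (1,5): δ = 89.79°  ·
  (2,3): δ = 96.80°  ·
  (2,4): δ = 56.48°  ·
  (2,5): δ = 7.63°  ✓
  (3,4): δ = 139.68°  ·
  (3,5): δ = 90.83°  ·
  (4,5): δ = 131.15°  ·
antipodal pairs: 2

count = 2; pairs: (1,3), (2,5)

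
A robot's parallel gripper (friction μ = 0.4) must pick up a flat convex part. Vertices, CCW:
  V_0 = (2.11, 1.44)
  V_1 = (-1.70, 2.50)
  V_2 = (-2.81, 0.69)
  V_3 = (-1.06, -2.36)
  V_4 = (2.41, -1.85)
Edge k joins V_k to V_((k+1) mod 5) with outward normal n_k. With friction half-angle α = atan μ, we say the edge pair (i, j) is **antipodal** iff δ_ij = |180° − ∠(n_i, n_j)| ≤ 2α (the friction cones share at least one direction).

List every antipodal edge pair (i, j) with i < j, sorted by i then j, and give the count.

count = 3; pairs: (0,3), (1,4), (2,4)

α = atan 0.4 = 21.80°;  2α = 43.60°
n_0 = (+0.2680, +0.9634)
n_1 = (-0.8525, +0.5228)
n_2 = (-0.8674, -0.4977)
n_3 = (+0.1454, -0.9894)
n_4 = (+0.9959, +0.0908)
  (0,1): δ = 105.97°  ·
  (0,2): δ = 44.61°  ·
  (0,3): δ = 23.91°  ✓
  (0,4): δ = 110.76°  ·
  (1,2): δ = 118.63°  ·
  (1,3): δ = 50.12°  ·
  (1,4): δ = 36.73°  ✓
  (2,3): δ = 111.48°  ·
  (2,4): δ = 24.64°  ✓
  (3,4): δ = 93.15°  ·
antipodal pairs: 3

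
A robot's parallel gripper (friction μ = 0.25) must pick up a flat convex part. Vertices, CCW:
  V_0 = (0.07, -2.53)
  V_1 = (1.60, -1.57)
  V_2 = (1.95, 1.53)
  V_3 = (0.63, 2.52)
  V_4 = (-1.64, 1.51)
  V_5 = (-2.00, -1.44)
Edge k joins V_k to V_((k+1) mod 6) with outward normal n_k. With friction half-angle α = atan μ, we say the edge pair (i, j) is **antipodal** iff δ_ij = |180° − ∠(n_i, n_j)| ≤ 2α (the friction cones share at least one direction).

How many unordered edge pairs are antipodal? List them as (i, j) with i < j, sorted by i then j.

count = 3; pairs: (0,3), (1,4), (2,5)

α = atan 0.25 = 14.04°;  2α = 28.07°
n_0 = (+0.5315, -0.8471)
n_1 = (+0.9937, -0.1122)
n_2 = (+0.6000, +0.8000)
n_3 = (-0.4065, +0.9136)
n_4 = (-0.9926, +0.1211)
n_5 = (-0.4659, -0.8848)
  (0,1): δ = 128.55°  ·
  (0,2): δ = 68.98°  ·
  (0,3): δ = 8.12°  ✓
  (0,4): δ = 50.94°  ·
  (0,5): δ = 120.12°  ·
  (1,2): δ = 120.43°  ·
  (1,3): δ = 59.57°  ·
  (1,4): δ = 0.52°  ✓
  (1,5): δ = 68.67°  ·
  (2,3): δ = 119.14°  ·
  (2,4): δ = 60.09°  ·
  (2,5): δ = 9.10°  ✓
  (3,4): δ = 120.94°  ·
  (3,5): δ = 51.76°  ·
  (4,5): δ = 110.81°  ·
antipodal pairs: 3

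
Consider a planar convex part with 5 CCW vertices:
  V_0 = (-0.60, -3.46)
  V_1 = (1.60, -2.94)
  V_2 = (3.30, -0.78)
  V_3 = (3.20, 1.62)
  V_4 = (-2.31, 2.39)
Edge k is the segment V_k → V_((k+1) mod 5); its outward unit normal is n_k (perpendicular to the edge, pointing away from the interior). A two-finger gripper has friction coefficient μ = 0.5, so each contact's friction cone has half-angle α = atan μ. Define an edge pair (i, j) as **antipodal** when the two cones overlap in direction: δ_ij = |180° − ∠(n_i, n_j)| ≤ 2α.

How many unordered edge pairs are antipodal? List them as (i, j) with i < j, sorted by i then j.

α = atan 0.5 = 26.57°;  2α = 53.13°
n_0 = (+0.2300, -0.9732)
n_1 = (+0.7858, -0.6185)
n_2 = (+0.9991, +0.0416)
n_3 = (+0.1384, +0.9904)
n_4 = (-0.9598, -0.2806)
  (0,1): δ = 141.50°  ·
  (0,2): δ = 100.91°  ·
  (0,3): δ = 21.25°  ✓
  (0,4): δ = 93.00°  ·
  (1,2): δ = 139.41°  ·
  (1,3): δ = 59.75°  ·
  (1,4): δ = 54.50°  ·
  (2,3): δ = 100.34°  ·
  (2,4): δ = 13.91°  ✓
  (3,4): δ = 65.75°  ·
antipodal pairs: 2

count = 2; pairs: (0,3), (2,4)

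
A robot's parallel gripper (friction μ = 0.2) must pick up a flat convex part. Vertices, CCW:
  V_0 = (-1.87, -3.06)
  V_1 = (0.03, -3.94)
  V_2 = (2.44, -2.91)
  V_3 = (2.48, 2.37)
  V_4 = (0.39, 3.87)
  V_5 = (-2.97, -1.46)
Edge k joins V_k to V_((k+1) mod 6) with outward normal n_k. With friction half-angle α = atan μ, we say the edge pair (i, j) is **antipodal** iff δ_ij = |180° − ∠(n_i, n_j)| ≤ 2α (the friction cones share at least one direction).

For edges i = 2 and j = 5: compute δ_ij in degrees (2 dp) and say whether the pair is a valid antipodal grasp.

α = atan 0.2 = 11.31°;  2α = 22.62°
edge 2: e_2 = (+0.04, +5.28);  n_2 = (+1.0000, -0.0076)
edge 5: e_5 = (+1.10, -1.60);  n_5 = (-0.8240, -0.5665)
∠(n_2, n_5) = 145.06°
δ = |180° − 145.06°| = 34.94°
34.94° > 2α = 22.62°  →  invalid

δ = 34.94°, invalid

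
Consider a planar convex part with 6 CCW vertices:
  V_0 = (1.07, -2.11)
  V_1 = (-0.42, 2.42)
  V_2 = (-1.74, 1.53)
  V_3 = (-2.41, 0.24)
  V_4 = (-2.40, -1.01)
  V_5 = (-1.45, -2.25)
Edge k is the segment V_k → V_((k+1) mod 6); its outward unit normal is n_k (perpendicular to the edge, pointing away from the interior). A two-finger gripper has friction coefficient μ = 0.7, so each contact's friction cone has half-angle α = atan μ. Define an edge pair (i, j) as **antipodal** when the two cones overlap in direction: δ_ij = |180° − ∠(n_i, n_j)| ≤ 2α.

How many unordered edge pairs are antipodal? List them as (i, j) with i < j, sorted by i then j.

count = 5; pairs: (0,2), (0,3), (0,4), (1,5), (2,5)

α = atan 0.7 = 34.99°;  2α = 69.98°
n_0 = (+0.9499, +0.3125)
n_1 = (-0.5590, +0.8291)
n_2 = (-0.8874, +0.4609)
n_3 = (-1.0000, -0.0080)
n_4 = (-0.7938, -0.6082)
n_5 = (+0.0555, -0.9985)
  (0,1): δ = 74.22°  ·
  (0,2): δ = 45.65°  ✓
  (0,3): δ = 17.75°  ✓
  (0,4): δ = 19.25°  ✓
  (0,5): δ = 74.97°  ·
  (1,2): δ = 151.44°  ·
  (1,3): δ = 123.53°  ·
  (1,4): δ = 86.53°  ·
  (1,5): δ = 30.81°  ✓
  (2,3): δ = 152.10°  ·
  (2,4): δ = 115.10°  ·
  (2,5): δ = 59.37°  ✓
  (3,4): δ = 143.00°  ·
  (3,5): δ = 87.28°  ·
  (4,5): δ = 124.28°  ·
antipodal pairs: 5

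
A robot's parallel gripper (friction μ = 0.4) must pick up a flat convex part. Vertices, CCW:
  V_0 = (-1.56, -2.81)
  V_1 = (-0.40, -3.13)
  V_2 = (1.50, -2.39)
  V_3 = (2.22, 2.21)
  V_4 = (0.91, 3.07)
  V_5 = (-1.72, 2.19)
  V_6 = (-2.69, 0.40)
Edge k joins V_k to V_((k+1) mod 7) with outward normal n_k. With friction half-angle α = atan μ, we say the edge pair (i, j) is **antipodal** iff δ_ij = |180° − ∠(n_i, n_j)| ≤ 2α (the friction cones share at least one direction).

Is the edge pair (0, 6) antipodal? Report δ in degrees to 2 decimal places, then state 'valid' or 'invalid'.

α = atan 0.4 = 21.80°;  2α = 43.60°
edge 0: e_0 = (+1.16, -0.32);  n_0 = (-0.2659, -0.9640)
edge 6: e_6 = (+1.13, -3.21);  n_6 = (-0.9433, -0.3321)
∠(n_0, n_6) = 55.18°
δ = |180° − 55.18°| = 124.82°
124.82° > 2α = 43.60°  →  invalid

δ = 124.82°, invalid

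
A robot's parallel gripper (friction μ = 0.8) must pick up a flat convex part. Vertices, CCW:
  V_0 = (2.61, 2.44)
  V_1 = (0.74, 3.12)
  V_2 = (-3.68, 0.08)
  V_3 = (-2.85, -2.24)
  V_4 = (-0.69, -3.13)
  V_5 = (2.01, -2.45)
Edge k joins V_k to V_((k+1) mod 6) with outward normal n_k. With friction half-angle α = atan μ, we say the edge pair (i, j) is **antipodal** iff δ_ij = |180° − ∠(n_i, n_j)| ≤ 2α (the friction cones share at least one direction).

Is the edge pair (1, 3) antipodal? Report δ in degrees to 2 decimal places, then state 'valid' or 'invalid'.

δ = 56.91°, valid

α = atan 0.8 = 38.66°;  2α = 77.32°
edge 1: e_1 = (-4.42, -3.04);  n_1 = (-0.5667, +0.8239)
edge 3: e_3 = (+2.16, -0.89);  n_3 = (-0.3810, -0.9246)
∠(n_1, n_3) = 123.09°
δ = |180° − 123.09°| = 56.91°
56.91° ≤ 2α = 77.32°  →  valid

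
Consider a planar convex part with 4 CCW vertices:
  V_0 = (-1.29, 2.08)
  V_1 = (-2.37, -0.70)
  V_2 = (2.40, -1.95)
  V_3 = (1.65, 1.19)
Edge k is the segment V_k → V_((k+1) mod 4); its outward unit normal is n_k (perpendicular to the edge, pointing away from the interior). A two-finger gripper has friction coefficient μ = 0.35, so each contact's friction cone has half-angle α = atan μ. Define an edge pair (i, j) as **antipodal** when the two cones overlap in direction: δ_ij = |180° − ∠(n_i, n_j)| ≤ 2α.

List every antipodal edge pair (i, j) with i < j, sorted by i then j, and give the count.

α = atan 0.35 = 19.29°;  2α = 38.58°
n_0 = (-0.9321, +0.3621)
n_1 = (-0.2535, -0.9673)
n_2 = (+0.9726, +0.2323)
n_3 = (+0.2897, +0.9571)
  (0,1): δ = 83.45°  ·
  (0,2): δ = 34.66°  ✓
  (0,3): δ = 94.39°  ·
  (1,2): δ = 61.88°  ·
  (1,3): δ = 2.16°  ✓
  (2,3): δ = 120.28°  ·
antipodal pairs: 2

count = 2; pairs: (0,2), (1,3)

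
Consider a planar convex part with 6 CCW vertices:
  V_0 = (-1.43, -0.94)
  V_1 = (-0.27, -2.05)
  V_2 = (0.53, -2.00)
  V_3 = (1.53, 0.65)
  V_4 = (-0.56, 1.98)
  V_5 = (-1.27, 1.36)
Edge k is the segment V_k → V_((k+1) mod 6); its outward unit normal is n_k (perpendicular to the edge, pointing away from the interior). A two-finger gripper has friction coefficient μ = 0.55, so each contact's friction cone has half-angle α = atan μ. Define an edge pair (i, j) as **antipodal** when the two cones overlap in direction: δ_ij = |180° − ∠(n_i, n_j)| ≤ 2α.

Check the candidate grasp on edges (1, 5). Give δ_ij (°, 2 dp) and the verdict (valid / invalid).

α = atan 0.55 = 28.81°;  2α = 57.62°
edge 1: e_1 = (+0.80, +0.05);  n_1 = (+0.0624, -0.9981)
edge 5: e_5 = (-0.16, -2.30);  n_5 = (-0.9976, +0.0694)
∠(n_1, n_5) = 97.56°
δ = |180° − 97.56°| = 82.44°
82.44° > 2α = 57.62°  →  invalid

δ = 82.44°, invalid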